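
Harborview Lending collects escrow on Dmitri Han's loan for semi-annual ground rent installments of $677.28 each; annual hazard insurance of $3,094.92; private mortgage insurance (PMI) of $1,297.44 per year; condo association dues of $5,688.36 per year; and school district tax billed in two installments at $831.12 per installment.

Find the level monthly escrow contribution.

Ground rent: $677.28 × 2 = $1,354.56
Hazard insurance: $3,094.92
Private mortgage insurance (PMI): $1,297.44
Condo association dues: $5,688.36
School district tax: $831.12 × 2 = $1,662.24
Annual escrow total = $1,354.56 + $3,094.92 + $1,297.44 + $5,688.36 + $1,662.24 = $13,097.52
Monthly = $13,097.52 ÷ 12 = $1,091.46

$1,091.46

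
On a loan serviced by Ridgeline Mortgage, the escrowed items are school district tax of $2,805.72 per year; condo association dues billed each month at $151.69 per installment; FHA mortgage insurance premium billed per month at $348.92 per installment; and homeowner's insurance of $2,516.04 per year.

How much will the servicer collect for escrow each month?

School district tax: $2,805.72/yr
Condo association dues: $151.69 × 12 = $1,820.28/yr
FHA mortgage insurance premium: $348.92 × 12 = $4,187.04/yr
Homeowner's insurance: $2,516.04/yr
Total annual escrow = $11,329.08
Monthly = $11,329.08 ÷ 12 = $944.09

$944.09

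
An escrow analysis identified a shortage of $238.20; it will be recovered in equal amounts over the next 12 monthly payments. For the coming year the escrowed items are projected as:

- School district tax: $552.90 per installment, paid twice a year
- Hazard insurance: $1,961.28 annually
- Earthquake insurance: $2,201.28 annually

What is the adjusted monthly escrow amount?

School district tax — $552.90 × 2 = $1,105.80 per year
Hazard insurance — $1,961.28 per year
Earthquake insurance — $2,201.28 per year
Combined annual = $5,268.36
Monthly = $5,268.36 ÷ 12 = $439.03
Monthly shortage recovery: $238.20 ÷ 12 = $19.85
New monthly escrow = $439.03 + $19.85 = $458.88

$458.88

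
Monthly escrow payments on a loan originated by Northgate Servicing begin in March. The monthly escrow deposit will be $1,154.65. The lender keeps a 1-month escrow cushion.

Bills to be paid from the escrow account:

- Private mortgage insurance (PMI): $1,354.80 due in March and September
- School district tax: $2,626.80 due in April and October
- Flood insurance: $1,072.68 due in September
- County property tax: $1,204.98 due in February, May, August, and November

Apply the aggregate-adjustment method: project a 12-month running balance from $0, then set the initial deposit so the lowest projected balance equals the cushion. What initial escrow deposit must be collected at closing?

Cushion = 1 × $1,154.65 = $1,154.65
Trial balance (start $0, +$1,154.65 each month, − disbursements):
  Mar: +$1,154.65 − $1,354.80 → -$200.15
  Apr: +$1,154.65 − $2,626.80 → -$1,672.30
  May: +$1,154.65 − $1,204.98 → -$1,722.63
  Jun: +$1,154.65 → -$567.98
  Jul: +$1,154.65 → $586.67
  Aug: +$1,154.65 − $1,204.98 → $536.34
  Sep: +$1,154.65 − $2,427.48 → -$736.49
  Oct: +$1,154.65 − $2,626.80 → -$2,208.64
  Nov: +$1,154.65 − $1,204.98 → -$2,258.97
  Dec: +$1,154.65 → -$1,104.32
  Jan: +$1,154.65 → $50.33
  Feb: +$1,154.65 − $1,204.98 → $0.00
Lowest trial balance = -$2,258.97 (Nov)
Initial deposit = cushion − low point = $1,154.65 − (-$2,258.97) = $3,413.62

$3,413.62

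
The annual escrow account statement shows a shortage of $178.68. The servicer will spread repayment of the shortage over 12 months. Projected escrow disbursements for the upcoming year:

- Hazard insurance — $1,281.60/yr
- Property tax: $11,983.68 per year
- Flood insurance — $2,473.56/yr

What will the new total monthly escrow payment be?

Hazard insurance — $1,281.60 annually
Property tax — $11,983.68 annually
Flood insurance — $2,473.56 annually
Combined annual = $1,281.60 + $11,983.68 + $2,473.56 = $15,738.84
Base monthly escrow = $15,738.84 / 12 = $1,311.57
Shortage spread = $178.68 / 12 = $14.89/mo
New monthly escrow = $1,311.57 + $14.89 = $1,326.46

$1,326.46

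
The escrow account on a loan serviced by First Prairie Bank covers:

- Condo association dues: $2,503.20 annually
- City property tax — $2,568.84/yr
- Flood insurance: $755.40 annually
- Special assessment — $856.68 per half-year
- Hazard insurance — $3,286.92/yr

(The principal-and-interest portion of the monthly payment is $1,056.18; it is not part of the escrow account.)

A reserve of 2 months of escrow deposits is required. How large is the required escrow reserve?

$1,804.62

Condo association dues = $2,503.20
City property tax = $2,568.84
Flood insurance = $755.40
Special assessment = $856.68 × 2 = $1,713.36
Hazard insurance = $3,286.92
Total annual escrow = $2,503.20 + $2,568.84 + $755.40 + $1,713.36 + $3,286.92 = $10,827.72
Monthly escrow = $10,827.72 / 12 = $902.31
Required cushion = 2 × $902.31 = $1,804.62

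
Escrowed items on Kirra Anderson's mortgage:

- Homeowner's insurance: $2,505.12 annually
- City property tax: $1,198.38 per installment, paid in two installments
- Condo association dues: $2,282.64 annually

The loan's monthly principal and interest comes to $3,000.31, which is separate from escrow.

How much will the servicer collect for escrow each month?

Homeowner's insurance — $2,505.12
City property tax — $1,198.38 × 2 = $2,396.76
Condo association dues — $2,282.64
Annual escrow total = $2,505.12 + $2,396.76 + $2,282.64 = $7,184.52
Monthly escrow = $7,184.52 / 12 = $598.71

$598.71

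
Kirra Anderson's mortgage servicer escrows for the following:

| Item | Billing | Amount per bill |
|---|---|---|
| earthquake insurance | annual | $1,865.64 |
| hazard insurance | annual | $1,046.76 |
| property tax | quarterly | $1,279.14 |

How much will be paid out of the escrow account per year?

$8,028.96

Earthquake insurance = $1,865.64 annually
Hazard insurance = $1,046.76 annually
Property tax = $1,279.14 × 4 = $5,116.56 annually
Total annual escrow = $8,028.96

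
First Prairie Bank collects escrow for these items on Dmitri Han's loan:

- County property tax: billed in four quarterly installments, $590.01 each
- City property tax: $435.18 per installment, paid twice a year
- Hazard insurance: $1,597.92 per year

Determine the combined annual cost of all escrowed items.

$4,828.32

County property tax — $590.01 × 4 = $2,360.04/yr
City property tax — $435.18 × 2 = $870.36/yr
Hazard insurance — $1,597.92/yr
Annual escrow total = $2,360.04 + $870.36 + $1,597.92 = $4,828.32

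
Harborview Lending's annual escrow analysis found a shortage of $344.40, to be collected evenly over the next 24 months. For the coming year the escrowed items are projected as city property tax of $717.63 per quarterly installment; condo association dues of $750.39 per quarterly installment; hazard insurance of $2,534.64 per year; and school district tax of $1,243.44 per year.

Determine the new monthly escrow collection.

$818.53

City property tax = $717.63 × 4 = $2,870.52/yr
Condo association dues = $750.39 × 4 = $3,001.56/yr
Hazard insurance = $2,534.64/yr
School district tax = $1,243.44/yr
Annual escrow total = $9,650.16
Monthly escrow = $9,650.16 ÷ 12 = $804.18
Shortage per month = $344.40 ÷ 24 = $14.35
Adjusted monthly = $804.18 + $14.35 = $818.53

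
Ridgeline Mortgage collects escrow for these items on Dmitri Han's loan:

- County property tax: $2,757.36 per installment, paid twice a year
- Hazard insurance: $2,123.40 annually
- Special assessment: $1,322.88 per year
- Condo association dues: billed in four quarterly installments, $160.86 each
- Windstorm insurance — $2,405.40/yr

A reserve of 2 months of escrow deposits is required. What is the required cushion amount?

$2,001.64

County property tax = $2,757.36 × 2 = $5,514.72 annually
Hazard insurance = $2,123.40 annually
Special assessment = $1,322.88 annually
Condo association dues = $160.86 × 4 = $643.44 annually
Windstorm insurance = $2,405.40 annually
Annual escrow total = $5,514.72 + $2,123.40 + $1,322.88 + $643.44 + $2,405.40 = $12,009.84
Per month = $12,009.84 ÷ 12 = $1,000.82
Cushion = 2 × $1,000.82 = $2,001.64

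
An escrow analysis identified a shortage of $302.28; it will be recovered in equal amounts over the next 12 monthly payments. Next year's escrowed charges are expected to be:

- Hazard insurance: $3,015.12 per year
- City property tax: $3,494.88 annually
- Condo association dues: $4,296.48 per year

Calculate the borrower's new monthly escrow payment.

$925.73

Hazard insurance: $3,015.12/yr
City property tax: $3,494.88/yr
Condo association dues: $4,296.48/yr
Total per year = $10,806.48
Per month = $10,806.48 / 12 = $900.54
Shortage per month = $302.28 ÷ 12 = $25.19
Adjusted monthly = $900.54 + $25.19 = $925.73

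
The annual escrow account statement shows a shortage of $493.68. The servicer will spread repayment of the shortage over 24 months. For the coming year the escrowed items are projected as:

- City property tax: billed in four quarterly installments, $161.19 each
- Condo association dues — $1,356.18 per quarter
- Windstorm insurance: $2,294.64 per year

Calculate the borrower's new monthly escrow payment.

City property tax: $161.19 × 4 = $644.76/yr
Condo association dues: $1,356.18 × 4 = $5,424.72/yr
Windstorm insurance: $2,294.64/yr
Total per year = $644.76 + $5,424.72 + $2,294.64 = $8,364.12
Monthly = $8,364.12 / 12 = $697.01
Monthly shortage recovery: $493.68 ÷ 24 = $20.57
New monthly escrow = $697.01 + $20.57 = $717.58

$717.58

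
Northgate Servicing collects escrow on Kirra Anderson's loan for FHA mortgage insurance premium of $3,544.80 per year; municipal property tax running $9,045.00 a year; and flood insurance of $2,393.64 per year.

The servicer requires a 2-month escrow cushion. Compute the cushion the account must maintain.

FHA mortgage insurance premium: $3,544.80 annually
Municipal property tax: $9,045.00 annually
Flood insurance: $2,393.64 annually
Yearly total = $3,544.80 + $9,045.00 + $2,393.64 = $14,983.44
Base monthly escrow = $14,983.44 / 12 = $1,248.62
Cushion = 2 × $1,248.62 = $2,497.24

$2,497.24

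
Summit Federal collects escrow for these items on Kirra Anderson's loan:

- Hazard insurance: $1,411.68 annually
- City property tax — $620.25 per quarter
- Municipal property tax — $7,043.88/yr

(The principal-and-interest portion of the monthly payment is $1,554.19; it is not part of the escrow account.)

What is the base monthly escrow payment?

Hazard insurance: $1,411.68 annually
City property tax: $620.25 × 4 = $2,481.00 annually
Municipal property tax: $7,043.88 annually
Annual escrow total = $1,411.68 + $2,481.00 + $7,043.88 = $10,936.56
Base monthly escrow = $10,936.56 / 12 = $911.38

$911.38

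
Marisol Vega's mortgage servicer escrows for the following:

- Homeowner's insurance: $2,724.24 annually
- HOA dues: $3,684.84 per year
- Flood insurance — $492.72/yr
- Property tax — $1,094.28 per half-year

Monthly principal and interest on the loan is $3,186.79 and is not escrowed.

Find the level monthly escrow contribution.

Homeowner's insurance = $2,724.24 annually
HOA dues = $3,684.84 annually
Flood insurance = $492.72 annually
Property tax = $1,094.28 × 2 = $2,188.56 annually
Annual escrow total = $9,090.36
Base monthly escrow = $9,090.36 / 12 = $757.53

$757.53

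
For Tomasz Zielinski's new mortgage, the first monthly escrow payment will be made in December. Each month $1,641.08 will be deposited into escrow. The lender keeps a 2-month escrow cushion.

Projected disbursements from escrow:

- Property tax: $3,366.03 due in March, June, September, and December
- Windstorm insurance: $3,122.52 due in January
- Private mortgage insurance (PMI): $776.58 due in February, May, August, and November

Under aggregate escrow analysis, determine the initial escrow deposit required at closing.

Cushion = 2 × $1,641.08 = $3,282.16
Trial balance (start $0, +$1,641.08 each month, − disbursements):
  Dec: +$1,641.08 − $3,366.03 → -$1,724.95
  Jan: +$1,641.08 − $3,122.52 → -$3,206.39
  Feb: +$1,641.08 − $776.58 → -$2,341.89
  Mar: +$1,641.08 − $3,366.03 → -$4,066.84
  Apr: +$1,641.08 → -$2,425.76
  May: +$1,641.08 − $776.58 → -$1,561.26
  Jun: +$1,641.08 − $3,366.03 → -$3,286.21
  Jul: +$1,641.08 → -$1,645.13
  Aug: +$1,641.08 − $776.58 → -$780.63
  Sep: +$1,641.08 − $3,366.03 → -$2,505.58
  Oct: +$1,641.08 → -$864.50
  Nov: +$1,641.08 − $776.58 → $0.00
Lowest trial balance = -$4,066.84 (Mar)
Initial deposit = cushion − low point = $3,282.16 − (-$4,066.84) = $7,349.00

$7,349.00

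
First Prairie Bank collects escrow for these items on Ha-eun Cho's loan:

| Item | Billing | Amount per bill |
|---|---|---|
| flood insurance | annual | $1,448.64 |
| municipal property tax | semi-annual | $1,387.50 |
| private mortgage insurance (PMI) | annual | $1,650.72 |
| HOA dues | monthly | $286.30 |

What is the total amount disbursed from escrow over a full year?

Flood insurance — $1,448.64 per year
Municipal property tax — $1,387.50 × 2 = $2,775.00 per year
Private mortgage insurance (PMI) — $1,650.72 per year
HOA dues — $286.30 × 12 = $3,435.60 per year
Combined annual = $1,448.64 + $2,775.00 + $1,650.72 + $3,435.60 = $9,309.96

$9,309.96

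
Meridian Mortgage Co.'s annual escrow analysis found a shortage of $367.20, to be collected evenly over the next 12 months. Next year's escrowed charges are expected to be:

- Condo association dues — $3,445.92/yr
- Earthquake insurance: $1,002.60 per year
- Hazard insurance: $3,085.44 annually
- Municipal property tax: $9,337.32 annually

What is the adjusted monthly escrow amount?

Condo association dues = $3,445.92 annually
Earthquake insurance = $1,002.60 annually
Hazard insurance = $3,085.44 annually
Municipal property tax = $9,337.32 annually
Annual escrow total = $3,445.92 + $1,002.60 + $3,085.44 + $9,337.32 = $16,871.28
Monthly escrow = $16,871.28 / 12 = $1,405.94
Shortage spread = $367.20 ÷ 12 = $30.60/mo
New monthly escrow = $1,405.94 + $30.60 = $1,436.54

$1,436.54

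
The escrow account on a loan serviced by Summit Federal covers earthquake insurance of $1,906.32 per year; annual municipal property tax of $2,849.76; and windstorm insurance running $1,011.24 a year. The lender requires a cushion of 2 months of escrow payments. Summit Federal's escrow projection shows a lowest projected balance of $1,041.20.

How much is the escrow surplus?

Earthquake insurance — $1,906.32
Municipal property tax — $2,849.76
Windstorm insurance — $1,011.24
Total per year = $1,906.32 + $2,849.76 + $1,011.24 = $5,767.32
Monthly = $5,767.32 ÷ 12 = $480.61
Required reserve = 2 × $480.61 = $961.22
Excess over cushion: $1,041.20 − $961.22 = $79.98

$79.98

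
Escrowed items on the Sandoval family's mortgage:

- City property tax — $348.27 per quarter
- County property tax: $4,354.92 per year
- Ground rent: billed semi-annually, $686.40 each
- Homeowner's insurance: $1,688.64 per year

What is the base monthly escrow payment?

City property tax = $348.27 × 4 = $1,393.08 per year
County property tax = $4,354.92 per year
Ground rent = $686.40 × 2 = $1,372.80 per year
Homeowner's insurance = $1,688.64 per year
Total per year = $8,809.44
Base monthly escrow = $8,809.44 / 12 = $734.12

$734.12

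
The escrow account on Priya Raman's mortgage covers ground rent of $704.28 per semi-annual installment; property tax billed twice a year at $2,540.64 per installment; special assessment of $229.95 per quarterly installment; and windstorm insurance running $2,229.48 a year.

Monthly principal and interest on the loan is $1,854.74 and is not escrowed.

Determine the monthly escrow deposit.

$803.26

Ground rent: $704.28 × 2 = $1,408.56 per year
Property tax: $2,540.64 × 2 = $5,081.28 per year
Special assessment: $229.95 × 4 = $919.80 per year
Windstorm insurance: $2,229.48 per year
Total annual escrow = $9,639.12
Per month = $9,639.12 / 12 = $803.26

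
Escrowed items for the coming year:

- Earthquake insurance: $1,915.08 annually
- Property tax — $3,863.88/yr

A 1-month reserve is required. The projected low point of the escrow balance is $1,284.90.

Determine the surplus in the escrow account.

$803.32

Earthquake insurance: $1,915.08 annually
Property tax: $3,863.88 annually
Total annual escrow = $1,915.08 + $3,863.88 = $5,778.96
Per month = $5,778.96 ÷ 12 = $481.58
Cushion = 1 × $481.58 = $481.58
Excess over cushion: $1,284.90 − $481.58 = $803.32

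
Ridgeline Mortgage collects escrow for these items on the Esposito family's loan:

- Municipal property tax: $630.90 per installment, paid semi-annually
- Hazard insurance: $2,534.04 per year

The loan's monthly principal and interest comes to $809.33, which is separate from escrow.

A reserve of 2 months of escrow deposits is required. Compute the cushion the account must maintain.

Municipal property tax = $630.90 × 2 = $1,261.80/yr
Hazard insurance = $2,534.04/yr
Yearly total = $3,795.84
Monthly escrow = $3,795.84 / 12 = $316.32
Cushion = 2 × $316.32 = $632.64

$632.64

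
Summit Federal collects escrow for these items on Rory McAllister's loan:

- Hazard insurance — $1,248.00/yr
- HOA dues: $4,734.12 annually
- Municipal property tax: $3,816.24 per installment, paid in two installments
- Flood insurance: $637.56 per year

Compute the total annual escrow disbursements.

Hazard insurance: $1,248.00/yr
HOA dues: $4,734.12/yr
Municipal property tax: $3,816.24 × 2 = $7,632.48/yr
Flood insurance: $637.56/yr
Combined annual = $1,248.00 + $4,734.12 + $7,632.48 + $637.56 = $14,252.16

$14,252.16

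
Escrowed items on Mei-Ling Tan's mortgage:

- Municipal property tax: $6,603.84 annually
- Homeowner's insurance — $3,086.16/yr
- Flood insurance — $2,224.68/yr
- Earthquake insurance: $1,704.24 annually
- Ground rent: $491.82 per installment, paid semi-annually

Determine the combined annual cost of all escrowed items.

Municipal property tax — $6,603.84/yr
Homeowner's insurance — $3,086.16/yr
Flood insurance — $2,224.68/yr
Earthquake insurance — $1,704.24/yr
Ground rent — $491.82 × 2 = $983.64/yr
Combined annual = $14,602.56

$14,602.56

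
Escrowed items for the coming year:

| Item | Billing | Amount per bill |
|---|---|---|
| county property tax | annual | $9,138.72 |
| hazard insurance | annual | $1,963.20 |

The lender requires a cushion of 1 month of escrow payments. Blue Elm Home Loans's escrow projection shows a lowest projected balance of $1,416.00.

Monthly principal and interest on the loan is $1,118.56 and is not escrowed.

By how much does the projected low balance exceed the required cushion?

County property tax — $9,138.72
Hazard insurance — $1,963.20
Total annual escrow = $9,138.72 + $1,963.20 = $11,101.92
Monthly = $11,101.92 / 12 = $925.16
Required cushion = 1 × $925.16 = $925.16
Excess over cushion: $1,416.00 − $925.16 = $490.84

$490.84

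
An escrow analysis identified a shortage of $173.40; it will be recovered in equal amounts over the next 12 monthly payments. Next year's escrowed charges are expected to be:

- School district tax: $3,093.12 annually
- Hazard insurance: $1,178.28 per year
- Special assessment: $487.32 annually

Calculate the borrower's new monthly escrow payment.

School district tax = $3,093.12 per year
Hazard insurance = $1,178.28 per year
Special assessment = $487.32 per year
Annual escrow total = $4,758.72
Per month = $4,758.72 / 12 = $396.56
Shortage spread = $173.40 / 12 = $14.45/mo
New monthly escrow = $396.56 + $14.45 = $411.01

$411.01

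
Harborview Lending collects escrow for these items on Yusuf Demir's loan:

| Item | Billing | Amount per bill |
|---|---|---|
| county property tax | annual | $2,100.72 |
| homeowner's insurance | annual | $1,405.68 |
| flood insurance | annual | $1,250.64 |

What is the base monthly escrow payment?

County property tax = $2,100.72 annually
Homeowner's insurance = $1,405.68 annually
Flood insurance = $1,250.64 annually
Combined annual = $2,100.72 + $1,405.68 + $1,250.64 = $4,757.04
Base monthly escrow = $4,757.04 / 12 = $396.42

$396.42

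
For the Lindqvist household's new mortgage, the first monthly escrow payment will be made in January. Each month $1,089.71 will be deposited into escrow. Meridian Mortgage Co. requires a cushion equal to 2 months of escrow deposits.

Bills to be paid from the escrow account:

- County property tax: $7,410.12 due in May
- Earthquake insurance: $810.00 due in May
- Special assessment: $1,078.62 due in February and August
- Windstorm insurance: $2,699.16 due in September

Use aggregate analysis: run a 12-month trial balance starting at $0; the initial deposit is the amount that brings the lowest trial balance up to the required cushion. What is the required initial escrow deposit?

Cushion = 2 × $1,089.71 = $2,179.42
Trial balance (start $0, +$1,089.71 each month, − disbursements):
  Jan: +$1,089.71 → $1,089.71
  Feb: +$1,089.71 − $1,078.62 → $1,100.80
  Mar: +$1,089.71 → $2,190.51
  Apr: +$1,089.71 → $3,280.22
  May: +$1,089.71 − $8,220.12 → -$3,850.19
  Jun: +$1,089.71 → -$2,760.48
  Jul: +$1,089.71 → -$1,670.77
  Aug: +$1,089.71 − $1,078.62 → -$1,659.68
  Sep: +$1,089.71 − $2,699.16 → -$3,269.13
  Oct: +$1,089.71 → -$2,179.42
  Nov: +$1,089.71 → -$1,089.71
  Dec: +$1,089.71 → $0.00
Lowest trial balance = -$3,850.19 (May)
Initial deposit = cushion − low point = $2,179.42 − (-$3,850.19) = $6,029.61

$6,029.61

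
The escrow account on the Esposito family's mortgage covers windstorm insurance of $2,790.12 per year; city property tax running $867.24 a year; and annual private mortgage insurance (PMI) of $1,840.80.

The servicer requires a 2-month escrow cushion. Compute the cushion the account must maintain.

Windstorm insurance: $2,790.12 annually
City property tax: $867.24 annually
Private mortgage insurance (PMI): $1,840.80 annually
Annual escrow total = $2,790.12 + $867.24 + $1,840.80 = $5,498.16
Monthly = $5,498.16 ÷ 12 = $458.18
Cushion = 2 × $458.18 = $916.36

$916.36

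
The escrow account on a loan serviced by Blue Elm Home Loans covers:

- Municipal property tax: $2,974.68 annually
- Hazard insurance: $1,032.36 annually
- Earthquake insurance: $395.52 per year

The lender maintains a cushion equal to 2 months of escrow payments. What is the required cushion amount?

$733.76

Municipal property tax = $2,974.68/yr
Hazard insurance = $1,032.36/yr
Earthquake insurance = $395.52/yr
Total annual escrow = $4,402.56
Per month = $4,402.56 ÷ 12 = $366.88
Reserve = 2 × $366.88 = $733.76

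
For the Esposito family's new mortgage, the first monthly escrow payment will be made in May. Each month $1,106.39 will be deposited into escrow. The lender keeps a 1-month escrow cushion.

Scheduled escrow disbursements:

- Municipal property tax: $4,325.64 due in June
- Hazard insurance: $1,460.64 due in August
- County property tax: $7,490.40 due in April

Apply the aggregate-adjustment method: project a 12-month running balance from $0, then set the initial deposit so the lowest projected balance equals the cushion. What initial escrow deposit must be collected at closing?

Cushion = 1 × $1,106.39 = $1,106.39
Trial balance (start $0, +$1,106.39 each month, − disbursements):
  May: +$1,106.39 → $1,106.39
  Jun: +$1,106.39 − $4,325.64 → -$2,112.86
  Jul: +$1,106.39 → -$1,006.47
  Aug: +$1,106.39 − $1,460.64 → -$1,360.72
  Sep: +$1,106.39 → -$254.33
  Oct: +$1,106.39 → $852.06
  Nov: +$1,106.39 → $1,958.45
  Dec: +$1,106.39 → $3,064.84
  Jan: +$1,106.39 → $4,171.23
  Feb: +$1,106.39 → $5,277.62
  Mar: +$1,106.39 → $6,384.01
  Apr: +$1,106.39 − $7,490.40 → $0.00
Lowest trial balance = -$2,112.86 (Jun)
Initial deposit = cushion − low point = $1,106.39 − (-$2,112.86) = $3,219.25

$3,219.25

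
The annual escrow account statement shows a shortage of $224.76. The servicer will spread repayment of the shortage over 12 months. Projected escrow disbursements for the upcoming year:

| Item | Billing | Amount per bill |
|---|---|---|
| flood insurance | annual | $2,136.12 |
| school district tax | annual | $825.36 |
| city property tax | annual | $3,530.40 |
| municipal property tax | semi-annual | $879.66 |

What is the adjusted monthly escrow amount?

Flood insurance = $2,136.12/yr
School district tax = $825.36/yr
City property tax = $3,530.40/yr
Municipal property tax = $879.66 × 2 = $1,759.32/yr
Combined annual = $8,251.20
Per month = $8,251.20 / 12 = $687.60
Shortage per month = $224.76 / 12 = $18.73
Adjusted monthly = $687.60 + $18.73 = $706.33

$706.33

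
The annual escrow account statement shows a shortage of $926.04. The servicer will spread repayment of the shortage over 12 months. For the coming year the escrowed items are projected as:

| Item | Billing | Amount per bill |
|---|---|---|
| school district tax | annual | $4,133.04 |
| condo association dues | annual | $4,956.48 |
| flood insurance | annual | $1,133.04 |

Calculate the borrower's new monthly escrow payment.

School district tax = $4,133.04/yr
Condo association dues = $4,956.48/yr
Flood insurance = $1,133.04/yr
Yearly total = $10,222.56
Per month = $10,222.56 / 12 = $851.88
Shortage per month = $926.04 ÷ 12 = $77.17
Adjusted monthly = $851.88 + $77.17 = $929.05

$929.05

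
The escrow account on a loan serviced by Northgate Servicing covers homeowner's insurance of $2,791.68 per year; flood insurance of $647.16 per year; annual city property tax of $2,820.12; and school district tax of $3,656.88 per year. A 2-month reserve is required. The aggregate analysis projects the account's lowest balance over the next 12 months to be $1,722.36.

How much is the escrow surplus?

$69.72

Homeowner's insurance = $2,791.68/yr
Flood insurance = $647.16/yr
City property tax = $2,820.12/yr
School district tax = $3,656.88/yr
Combined annual = $9,915.84
Monthly = $9,915.84 / 12 = $826.32
Required reserve = 2 × $826.32 = $1,652.64
Excess over cushion: $1,722.36 − $1,652.64 = $69.72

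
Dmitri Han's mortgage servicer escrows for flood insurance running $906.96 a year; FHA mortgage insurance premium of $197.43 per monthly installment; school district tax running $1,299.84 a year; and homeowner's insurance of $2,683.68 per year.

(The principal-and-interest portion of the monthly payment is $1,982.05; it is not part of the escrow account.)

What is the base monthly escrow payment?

$604.97

Flood insurance: $906.96
FHA mortgage insurance premium: $197.43 × 12 = $2,369.16
School district tax: $1,299.84
Homeowner's insurance: $2,683.68
Total per year = $7,259.64
Per month = $7,259.64 ÷ 12 = $604.97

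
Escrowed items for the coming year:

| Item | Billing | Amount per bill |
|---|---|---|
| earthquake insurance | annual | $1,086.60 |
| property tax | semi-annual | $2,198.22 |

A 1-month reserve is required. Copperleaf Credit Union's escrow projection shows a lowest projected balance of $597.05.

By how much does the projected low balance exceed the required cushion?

Earthquake insurance — $1,086.60 annually
Property tax — $2,198.22 × 2 = $4,396.44 annually
Total per year = $1,086.60 + $4,396.44 = $5,483.04
Monthly escrow = $5,483.04 / 12 = $456.92
Required reserve = 1 × $456.92 = $456.92
Excess over cushion: $597.05 − $456.92 = $140.13

$140.13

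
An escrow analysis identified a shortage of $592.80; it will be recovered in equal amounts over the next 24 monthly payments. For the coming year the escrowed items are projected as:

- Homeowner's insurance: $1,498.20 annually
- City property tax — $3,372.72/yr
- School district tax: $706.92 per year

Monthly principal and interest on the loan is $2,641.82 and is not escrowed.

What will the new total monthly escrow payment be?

Homeowner's insurance: $1,498.20 annually
City property tax: $3,372.72 annually
School district tax: $706.92 annually
Total per year = $5,577.84
Monthly escrow = $5,577.84 / 12 = $464.82
Shortage spread = $592.80 / 24 = $24.70/mo
Adjusted monthly = $464.82 + $24.70 = $489.52

$489.52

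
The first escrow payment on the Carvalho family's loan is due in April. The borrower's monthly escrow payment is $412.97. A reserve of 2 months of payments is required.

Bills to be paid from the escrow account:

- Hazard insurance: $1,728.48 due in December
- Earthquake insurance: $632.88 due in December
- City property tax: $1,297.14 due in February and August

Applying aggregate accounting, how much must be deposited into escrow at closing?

$1,238.91

Cushion = 2 × $412.97 = $825.94
Trial balance (start $0, +$412.97 each month, − disbursements):
  Apr: +$412.97 → $412.97
  May: +$412.97 → $825.94
  Jun: +$412.97 → $1,238.91
  Jul: +$412.97 → $1,651.88
  Aug: +$412.97 − $1,297.14 → $767.71
  Sep: +$412.97 → $1,180.68
  Oct: +$412.97 → $1,593.65
  Nov: +$412.97 → $2,006.62
  Dec: +$412.97 − $2,361.36 → $58.23
  Jan: +$412.97 → $471.20
  Feb: +$412.97 − $1,297.14 → -$412.97
  Mar: +$412.97 → $0.00
Lowest trial balance = -$412.97 (Feb)
Initial deposit = cushion − low point = $825.94 − (-$412.97) = $1,238.91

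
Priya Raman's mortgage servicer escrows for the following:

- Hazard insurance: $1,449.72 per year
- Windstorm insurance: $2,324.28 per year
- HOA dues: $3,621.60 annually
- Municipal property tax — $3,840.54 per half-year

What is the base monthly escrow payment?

Hazard insurance: $1,449.72/yr
Windstorm insurance: $2,324.28/yr
HOA dues: $3,621.60/yr
Municipal property tax: $3,840.54 × 2 = $7,681.08/yr
Total annual escrow = $1,449.72 + $2,324.28 + $3,621.60 + $7,681.08 = $15,076.68
Monthly = $15,076.68 ÷ 12 = $1,256.39

$1,256.39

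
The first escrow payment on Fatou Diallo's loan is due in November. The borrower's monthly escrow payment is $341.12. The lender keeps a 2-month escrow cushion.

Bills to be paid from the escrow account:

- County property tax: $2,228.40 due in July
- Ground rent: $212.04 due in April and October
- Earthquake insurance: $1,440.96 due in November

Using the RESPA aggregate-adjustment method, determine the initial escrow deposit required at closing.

$1,782.08

Cushion = 2 × $341.12 = $682.24
Trial balance (start $0, +$341.12 each month, − disbursements):
  Nov: +$341.12 − $1,440.96 → -$1,099.84
  Dec: +$341.12 → -$758.72
  Jan: +$341.12 → -$417.60
  Feb: +$341.12 → -$76.48
  Mar: +$341.12 → $264.64
  Apr: +$341.12 − $212.04 → $393.72
  May: +$341.12 → $734.84
  Jun: +$341.12 → $1,075.96
  Jul: +$341.12 − $2,228.40 → -$811.32
  Aug: +$341.12 → -$470.20
  Sep: +$341.12 → -$129.08
  Oct: +$341.12 − $212.04 → $0.00
Lowest trial balance = -$1,099.84 (Nov)
Initial deposit = cushion − low point = $682.24 − (-$1,099.84) = $1,782.08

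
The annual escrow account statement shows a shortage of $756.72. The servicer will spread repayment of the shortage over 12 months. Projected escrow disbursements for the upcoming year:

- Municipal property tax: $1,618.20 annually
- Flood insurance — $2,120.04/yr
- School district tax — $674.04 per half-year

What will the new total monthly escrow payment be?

Municipal property tax = $1,618.20/yr
Flood insurance = $2,120.04/yr
School district tax = $674.04 × 2 = $1,348.08/yr
Combined annual = $1,618.20 + $2,120.04 + $1,348.08 = $5,086.32
Monthly = $5,086.32 / 12 = $423.86
Monthly shortage recovery: $756.72 / 12 = $63.06
New monthly escrow = $423.86 + $63.06 = $486.92

$486.92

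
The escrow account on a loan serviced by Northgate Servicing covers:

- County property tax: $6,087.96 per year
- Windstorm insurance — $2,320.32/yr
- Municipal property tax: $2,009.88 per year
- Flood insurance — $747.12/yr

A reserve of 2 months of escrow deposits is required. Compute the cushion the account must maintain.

County property tax — $6,087.96 per year
Windstorm insurance — $2,320.32 per year
Municipal property tax — $2,009.88 per year
Flood insurance — $747.12 per year
Combined annual = $6,087.96 + $2,320.32 + $2,009.88 + $747.12 = $11,165.28
Base monthly escrow = $11,165.28 / 12 = $930.44
Required cushion = 2 × $930.44 = $1,860.88

$1,860.88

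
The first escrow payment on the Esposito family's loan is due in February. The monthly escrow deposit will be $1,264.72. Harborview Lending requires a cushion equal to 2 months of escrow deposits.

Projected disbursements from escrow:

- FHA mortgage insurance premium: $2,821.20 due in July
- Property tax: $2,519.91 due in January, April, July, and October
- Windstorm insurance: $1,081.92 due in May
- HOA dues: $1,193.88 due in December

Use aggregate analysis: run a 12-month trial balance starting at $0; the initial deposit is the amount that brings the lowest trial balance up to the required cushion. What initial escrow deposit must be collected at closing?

$3,884.06

Cushion = 2 × $1,264.72 = $2,529.44
Trial balance (start $0, +$1,264.72 each month, − disbursements):
  Feb: +$1,264.72 → $1,264.72
  Mar: +$1,264.72 → $2,529.44
  Apr: +$1,264.72 − $2,519.91 → $1,274.25
  May: +$1,264.72 − $1,081.92 → $1,457.05
  Jun: +$1,264.72 → $2,721.77
  Jul: +$1,264.72 − $5,341.11 → -$1,354.62
  Aug: +$1,264.72 → -$89.90
  Sep: +$1,264.72 → $1,174.82
  Oct: +$1,264.72 − $2,519.91 → -$80.37
  Nov: +$1,264.72 → $1,184.35
  Dec: +$1,264.72 − $1,193.88 → $1,255.19
  Jan: +$1,264.72 − $2,519.91 → $0.00
Lowest trial balance = -$1,354.62 (Jul)
Initial deposit = cushion − low point = $2,529.44 − (-$1,354.62) = $3,884.06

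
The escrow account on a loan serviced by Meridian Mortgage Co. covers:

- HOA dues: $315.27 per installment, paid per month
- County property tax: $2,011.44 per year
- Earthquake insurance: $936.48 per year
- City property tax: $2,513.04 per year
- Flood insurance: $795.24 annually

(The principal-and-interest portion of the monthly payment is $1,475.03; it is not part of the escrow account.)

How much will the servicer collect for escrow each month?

HOA dues: $315.27 × 12 = $3,783.24
County property tax: $2,011.44
Earthquake insurance: $936.48
City property tax: $2,513.04
Flood insurance: $795.24
Total annual escrow = $3,783.24 + $2,011.44 + $936.48 + $2,513.04 + $795.24 = $10,039.44
Monthly = $10,039.44 ÷ 12 = $836.62

$836.62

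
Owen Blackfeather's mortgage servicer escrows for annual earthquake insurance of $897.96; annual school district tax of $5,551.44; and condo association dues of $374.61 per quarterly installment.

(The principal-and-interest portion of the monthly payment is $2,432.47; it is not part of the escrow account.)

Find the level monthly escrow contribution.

Earthquake insurance — $897.96
School district tax — $5,551.44
Condo association dues — $374.61 × 4 = $1,498.44
Annual escrow total = $897.96 + $5,551.44 + $1,498.44 = $7,947.84
Base monthly escrow = $7,947.84 ÷ 12 = $662.32

$662.32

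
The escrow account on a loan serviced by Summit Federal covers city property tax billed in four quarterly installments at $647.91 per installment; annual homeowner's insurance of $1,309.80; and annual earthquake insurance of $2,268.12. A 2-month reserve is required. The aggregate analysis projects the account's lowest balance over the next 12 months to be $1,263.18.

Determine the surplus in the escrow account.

$234.92

City property tax: $647.91 × 4 = $2,591.64/yr
Homeowner's insurance: $1,309.80/yr
Earthquake insurance: $2,268.12/yr
Total per year = $2,591.64 + $1,309.80 + $2,268.12 = $6,169.56
Monthly = $6,169.56 ÷ 12 = $514.13
Required reserve = 2 × $514.13 = $1,028.26
Excess over cushion: $1,263.18 − $1,028.26 = $234.92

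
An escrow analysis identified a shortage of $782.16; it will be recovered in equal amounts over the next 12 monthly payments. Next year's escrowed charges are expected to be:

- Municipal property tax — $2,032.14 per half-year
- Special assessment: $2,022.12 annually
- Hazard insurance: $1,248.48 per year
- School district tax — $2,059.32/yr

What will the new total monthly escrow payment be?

Municipal property tax — $2,032.14 × 2 = $4,064.28 annually
Special assessment — $2,022.12 annually
Hazard insurance — $1,248.48 annually
School district tax — $2,059.32 annually
Combined annual = $4,064.28 + $2,022.12 + $1,248.48 + $2,059.32 = $9,394.20
Monthly escrow = $9,394.20 / 12 = $782.85
Shortage per month = $782.16 ÷ 12 = $65.18
New monthly escrow = $782.85 + $65.18 = $848.03

$848.03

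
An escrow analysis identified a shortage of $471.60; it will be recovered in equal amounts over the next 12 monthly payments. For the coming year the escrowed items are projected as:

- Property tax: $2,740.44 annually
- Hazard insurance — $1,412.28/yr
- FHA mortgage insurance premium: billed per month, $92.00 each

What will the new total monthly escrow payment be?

Property tax = $2,740.44/yr
Hazard insurance = $1,412.28/yr
FHA mortgage insurance premium = $92.00 × 12 = $1,104.00/yr
Total annual escrow = $5,256.72
Per month = $5,256.72 / 12 = $438.06
Shortage per month = $471.60 ÷ 12 = $39.30
Adjusted monthly = $438.06 + $39.30 = $477.36

$477.36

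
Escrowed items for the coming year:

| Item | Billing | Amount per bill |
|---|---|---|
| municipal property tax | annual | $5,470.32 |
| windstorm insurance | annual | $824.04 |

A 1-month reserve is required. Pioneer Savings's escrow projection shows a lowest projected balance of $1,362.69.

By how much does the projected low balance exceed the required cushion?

Municipal property tax — $5,470.32
Windstorm insurance — $824.04
Total annual escrow = $6,294.36
Per month = $6,294.36 / 12 = $524.53
Cushion = 1 × $524.53 = $524.53
Surplus = $1,362.69 − $524.53 = $838.16

$838.16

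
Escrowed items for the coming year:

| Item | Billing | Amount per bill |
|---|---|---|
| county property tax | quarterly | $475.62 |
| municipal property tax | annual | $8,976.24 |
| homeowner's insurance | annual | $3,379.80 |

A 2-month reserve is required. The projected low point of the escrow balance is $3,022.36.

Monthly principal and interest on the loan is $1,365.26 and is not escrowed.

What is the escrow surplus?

County property tax: $475.62 × 4 = $1,902.48/yr
Municipal property tax: $8,976.24/yr
Homeowner's insurance: $3,379.80/yr
Annual escrow total = $14,258.52
Per month = $14,258.52 / 12 = $1,188.21
Required cushion = 2 × $1,188.21 = $2,376.42
Excess over cushion: $3,022.36 − $2,376.42 = $645.94

$645.94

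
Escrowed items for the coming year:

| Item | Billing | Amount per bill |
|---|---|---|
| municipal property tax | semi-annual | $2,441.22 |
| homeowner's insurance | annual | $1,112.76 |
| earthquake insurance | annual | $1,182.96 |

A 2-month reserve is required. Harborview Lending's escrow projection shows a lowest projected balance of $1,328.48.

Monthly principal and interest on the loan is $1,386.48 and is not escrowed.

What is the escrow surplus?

Municipal property tax = $2,441.22 × 2 = $4,882.44 per year
Homeowner's insurance = $1,112.76 per year
Earthquake insurance = $1,182.96 per year
Total per year = $4,882.44 + $1,112.76 + $1,182.96 = $7,178.16
Per month = $7,178.16 / 12 = $598.18
Required cushion = 2 × $598.18 = $1,196.36
Surplus = $1,328.48 − $1,196.36 = $132.12

$132.12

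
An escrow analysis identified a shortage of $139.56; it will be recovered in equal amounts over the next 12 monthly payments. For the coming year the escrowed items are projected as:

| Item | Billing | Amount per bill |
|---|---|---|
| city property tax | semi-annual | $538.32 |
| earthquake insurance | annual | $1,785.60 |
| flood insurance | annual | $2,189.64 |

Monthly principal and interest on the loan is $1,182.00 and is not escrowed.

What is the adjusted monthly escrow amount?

City property tax — $538.32 × 2 = $1,076.64
Earthquake insurance — $1,785.60
Flood insurance — $2,189.64
Combined annual = $1,076.64 + $1,785.60 + $2,189.64 = $5,051.88
Monthly = $5,051.88 / 12 = $420.99
Shortage spread = $139.56 / 12 = $11.63/mo
Adjusted monthly = $420.99 + $11.63 = $432.62

$432.62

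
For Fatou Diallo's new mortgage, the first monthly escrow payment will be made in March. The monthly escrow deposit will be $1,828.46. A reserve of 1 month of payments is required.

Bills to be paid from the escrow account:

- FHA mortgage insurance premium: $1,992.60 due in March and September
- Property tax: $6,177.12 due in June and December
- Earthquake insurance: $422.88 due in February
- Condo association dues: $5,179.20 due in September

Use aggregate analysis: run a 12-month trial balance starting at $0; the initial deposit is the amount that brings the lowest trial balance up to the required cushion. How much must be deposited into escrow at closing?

$5,062.50

Cushion = 1 × $1,828.46 = $1,828.46
Trial balance (start $0, +$1,828.46 each month, − disbursements):
  Mar: +$1,828.46 − $1,992.60 → -$164.14
  Apr: +$1,828.46 → $1,664.32
  May: +$1,828.46 → $3,492.78
  Jun: +$1,828.46 − $6,177.12 → -$855.88
  Jul: +$1,828.46 → $972.58
  Aug: +$1,828.46 → $2,801.04
  Sep: +$1,828.46 − $7,171.80 → -$2,542.30
  Oct: +$1,828.46 → -$713.84
  Nov: +$1,828.46 → $1,114.62
  Dec: +$1,828.46 − $6,177.12 → -$3,234.04
  Jan: +$1,828.46 → -$1,405.58
  Feb: +$1,828.46 − $422.88 → $0.00
Lowest trial balance = -$3,234.04 (Dec)
Initial deposit = cushion − low point = $1,828.46 − (-$3,234.04) = $5,062.50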